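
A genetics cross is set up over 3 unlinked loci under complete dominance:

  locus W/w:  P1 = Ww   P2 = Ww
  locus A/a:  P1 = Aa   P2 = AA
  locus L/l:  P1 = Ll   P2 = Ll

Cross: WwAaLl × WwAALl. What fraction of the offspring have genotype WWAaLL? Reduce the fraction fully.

P(WWAaLL) = 1/32

WwAaLl gametes: WAL×1, WAl×1, WaL×1, Wal×1, wAL×1, wAl×1, waL×1, wal×1
WwAALl gametes: WAL×2, WAl×2, wAL×2, wAl×2
WwAaLl×WwAALl grid (8·8=64): WWAALL=2 WWAALl=4 WWAAll=2 WWAaLL=2 WWAaLl=4 WWAall=2 WwAALL=4 WwAALl=8 WwAAll=4 WwAaLL=4 WwAaLl=8 WwAall=4 wwAALL=2 wwAALl=4 wwAAll=2 wwAaLL=2 wwAaLl=4 wwAall=2
WWAaLL hits 2/64; gcd=2; 2÷2/64÷2 = 1/32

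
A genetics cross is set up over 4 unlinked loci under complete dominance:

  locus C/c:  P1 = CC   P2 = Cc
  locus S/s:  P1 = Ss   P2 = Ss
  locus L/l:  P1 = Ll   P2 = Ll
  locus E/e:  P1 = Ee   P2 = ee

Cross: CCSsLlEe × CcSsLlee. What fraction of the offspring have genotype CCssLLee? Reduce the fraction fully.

P(CCssLLee) = 1/64

CCSsLlEe gametes: CSLE×2, CSLe×2, CSlE×2, CSle×2, CsLE×2, CsLe×2, CslE×2, Csle×2
CcSsLlee gametes: CSLe×2, CSle×2, CsLe×2, Csle×2, cSLe×2, cSle×2, csLe×2, csle×2
CCSsLlEe×CcSsLlee grid (16·16=256): CCSSLLEe=4 CCSSLLee=4 CCSSLlEe=8 CCSSLlee=8 CCSSllEe=4 CCSSllee=4 CCSsLLEe=8 CCSsLLee=8 CCSsLlEe=16 CCSsLlee=16 CCSsllEe=8 CCSsllee=8 CCssLLEe=4 CCssLLee=4 CCssLlEe=8 CCssLlee=8 CCssllEe=4 CCssllee=4 CcSSLLEe=4 CcSSLLee=4 CcSSLlEe=8 CcSSLlee=8 CcSSllEe=4 CcSSllee=4 CcSsLLEe=8 CcSsLLee=8 CcSsLlEe=16 CcSsLlee=16 CcSsllEe=8 CcSsllee=8 CcssLLEe=4 CcssLLee=4 CcssLlEe=8 CcssLlee=8 CcssllEe=4 Ccssllee=4
CCssLLee hits 4/256; gcd=4; 4÷4/256÷4 = 1/64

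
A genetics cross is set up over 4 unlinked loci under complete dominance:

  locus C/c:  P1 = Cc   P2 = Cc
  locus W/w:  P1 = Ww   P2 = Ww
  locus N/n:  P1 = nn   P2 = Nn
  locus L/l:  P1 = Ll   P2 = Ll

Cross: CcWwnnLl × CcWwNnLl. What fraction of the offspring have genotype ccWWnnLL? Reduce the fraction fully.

CcWwnnLl gametes: CWnL×2, CWnl×2, CwnL×2, Cwnl×2, cWnL×2, cWnl×2, cwnL×2, cwnl×2
CcWwNnLl gametes: CWNL×1, CWNl×1, CWnL×1, CWnl×1, CwNL×1, CwNl×1, CwnL×1, Cwnl×1, cWNL×1, cWNl×1, cWnL×1, cWnl×1, cwNL×1, cwNl×1, cwnL×1, cwnl×1
CcWwnnLl×CcWwNnLl grid (16·16=256): CCWWNnLL=2 CCWWNnLl=4 CCWWNnll=2 CCWWnnLL=2 CCWWnnLl=4 CCWWnnll=2 CCWwNnLL=4 CCWwNnLl=8 CCWwNnll=4 CCWwnnLL=4 CCWwnnLl=8 CCWwnnll=4 CCwwNnLL=2 CCwwNnLl=4 CCwwNnll=2 CCwwnnLL=2 CCwwnnLl=4 CCwwnnll=2 CcWWNnLL=4 CcWWNnLl=8 CcWWNnll=4 CcWWnnLL=4 CcWWnnLl=8 CcWWnnll=4 CcWwNnLL=8 CcWwNnLl=16 CcWwNnll=8 CcWwnnLL=8 CcWwnnLl=16 CcWwnnll=8 CcwwNnLL=4 CcwwNnLl=8 CcwwNnll=4 CcwwnnLL=4 CcwwnnLl=8 Ccwwnnll=4 ccWWNnLL=2 ccWWNnLl=4 ccWWNnll=2 ccWWnnLL=2 ccWWnnLl=4 ccWWnnll=2 ccWwNnLL=4 ccWwNnLl=8 ccWwNnll=4 ccWwnnLL=4 ccWwnnLl=8 ccWwnnll=4 ccwwNnLL=2 ccwwNnLl=4 ccwwNnll=2 ccwwnnLL=2 ccwwnnLl=4 ccwwnnll=2
ccWWnnLL hits 2/256; gcd=2; 2÷2/256÷2 = 1/128

P(ccWWnnLL) = 1/128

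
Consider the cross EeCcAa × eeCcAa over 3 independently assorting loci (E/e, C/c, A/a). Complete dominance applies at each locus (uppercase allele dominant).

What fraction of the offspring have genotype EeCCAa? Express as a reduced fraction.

P(EeCCAa) = 1/16

EeCcAa gametes: ECA×1, ECa×1, EcA×1, Eca×1, eCA×1, eCa×1, ecA×1, eca×1
eeCcAa gametes: eCA×2, eCa×2, ecA×2, eca×2
EeCcAa×eeCcAa grid (8·8=64): EeCCAA=2 EeCCAa=4 EeCCaa=2 EeCcAA=4 EeCcAa=8 EeCcaa=4 EeccAA=2 EeccAa=4 Eeccaa=2 eeCCAA=2 eeCCAa=4 eeCCaa=2 eeCcAA=4 eeCcAa=8 eeCcaa=4 eeccAA=2 eeccAa=4 eeccaa=2
EeCCAa hits 4/64; gcd=4; 4÷4/64÷4 = 1/16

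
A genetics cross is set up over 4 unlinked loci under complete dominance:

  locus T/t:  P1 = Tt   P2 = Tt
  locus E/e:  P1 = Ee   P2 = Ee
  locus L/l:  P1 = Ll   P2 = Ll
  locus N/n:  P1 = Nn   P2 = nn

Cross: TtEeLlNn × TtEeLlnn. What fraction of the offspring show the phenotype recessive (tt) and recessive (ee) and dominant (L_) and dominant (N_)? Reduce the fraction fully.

P(tt ee L_ N_) = 3/128

TtEeLlNn gametes: TELN×1, TELn×1, TElN×1, TEln×1, TeLN×1, TeLn×1, TelN×1, Teln×1, tELN×1, tELn×1, tElN×1, tEln×1, teLN×1, teLn×1, telN×1, teln×1
TtEeLlnn gametes: TELn×2, TEln×2, TeLn×2, Teln×2, tELn×2, tEln×2, teLn×2, teln×2
TtEeLlNn×TtEeLlnn grid (16·16=256): TTEELLNn=2 TTEELLnn=2 TTEELlNn=4 TTEELlnn=4 TTEEllNn=2 TTEEllnn=2 TTEeLLNn=4 TTEeLLnn=4 TTEeLlNn=8 TTEeLlnn=8 TTEellNn=4 TTEellnn=4 TTeeLLNn=2 TTeeLLnn=2 TTeeLlNn=4 TTeeLlnn=4 TTeellNn=2 TTeellnn=2 TtEELLNn=4 TtEELLnn=4 TtEELlNn=8 TtEELlnn=8 TtEEllNn=4 TtEEllnn=4 TtEeLLNn=8 TtEeLLnn=8 TtEeLlNn=16 TtEeLlnn=16 TtEellNn=8 TtEellnn=8 TteeLLNn=4 TteeLLnn=4 TteeLlNn=8 TteeLlnn=8 TteellNn=4 Tteellnn=4 ttEELLNn=2 ttEELLnn=2 ttEELlNn=4 ttEELlnn=4 ttEEllNn=2 ttEEllnn=2 ttEeLLNn=4 ttEeLLnn=4 ttEeLlNn=8 ttEeLlnn=8 ttEellNn=4 ttEellnn=4 tteeLLNn=2 tteeLLnn=2 tteeLlNn=4 tteeLlnn=4 tteellNn=2 tteellnn=2
tt ee L_ N_ hits 6/256; gcd=2; 6÷2/256÷2 = 3/128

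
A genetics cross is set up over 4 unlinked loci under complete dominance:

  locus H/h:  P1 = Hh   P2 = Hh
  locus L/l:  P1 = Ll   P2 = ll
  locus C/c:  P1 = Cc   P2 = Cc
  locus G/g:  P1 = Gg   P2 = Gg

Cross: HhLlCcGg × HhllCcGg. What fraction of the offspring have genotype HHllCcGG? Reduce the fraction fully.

HhLlCcGg gametes: HLCG×1, HLCg×1, HLcG×1, HLcg×1, HlCG×1, HlCg×1, HlcG×1, Hlcg×1, hLCG×1, hLCg×1, hLcG×1, hLcg×1, hlCG×1, hlCg×1, hlcG×1, hlcg×1
HhllCcGg gametes: HlCG×2, HlCg×2, HlcG×2, Hlcg×2, hlCG×2, hlCg×2, hlcG×2, hlcg×2
HhLlCcGg×HhllCcGg grid (16·16=256): HHLlCCGG=2 HHLlCCGg=4 HHLlCCgg=2 HHLlCcGG=4 HHLlCcGg=8 HHLlCcgg=4 HHLlccGG=2 HHLlccGg=4 HHLlccgg=2 HHllCCGG=2 HHllCCGg=4 HHllCCgg=2 HHllCcGG=4 HHllCcGg=8 HHllCcgg=4 HHllccGG=2 HHllccGg=4 HHllccgg=2 HhLlCCGG=4 HhLlCCGg=8 HhLlCCgg=4 HhLlCcGG=8 HhLlCcGg=16 HhLlCcgg=8 HhLlccGG=4 HhLlccGg=8 HhLlccgg=4 HhllCCGG=4 HhllCCGg=8 HhllCCgg=4 HhllCcGG=8 HhllCcGg=16 HhllCcgg=8 HhllccGG=4 HhllccGg=8 Hhllccgg=4 hhLlCCGG=2 hhLlCCGg=4 hhLlCCgg=2 hhLlCcGG=4 hhLlCcGg=8 hhLlCcgg=4 hhLlccGG=2 hhLlccGg=4 hhLlccgg=2 hhllCCGG=2 hhllCCGg=4 hhllCCgg=2 hhllCcGG=4 hhllCcGg=8 hhllCcgg=4 hhllccGG=2 hhllccGg=4 hhllccgg=2
HHllCcGG hits 4/256; gcd=4; 4÷4/256÷4 = 1/64

P(HHllCcGG) = 1/64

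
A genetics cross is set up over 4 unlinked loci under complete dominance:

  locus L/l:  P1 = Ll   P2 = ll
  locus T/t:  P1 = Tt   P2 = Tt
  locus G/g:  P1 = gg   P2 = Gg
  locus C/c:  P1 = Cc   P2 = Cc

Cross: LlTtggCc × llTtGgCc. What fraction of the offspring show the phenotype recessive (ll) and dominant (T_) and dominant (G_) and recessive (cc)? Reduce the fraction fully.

LlTtggCc gametes: LTgC×2, LTgc×2, LtgC×2, Ltgc×2, lTgC×2, lTgc×2, ltgC×2, ltgc×2
llTtGgCc gametes: lTGC×2, lTGc×2, lTgC×2, lTgc×2, ltGC×2, ltGc×2, ltgC×2, ltgc×2
LlTtggCc×llTtGgCc grid (16·16=256): LlTTGgCC=4 LlTTGgCc=8 LlTTGgcc=4 LlTTggCC=4 LlTTggCc=8 LlTTggcc=4 LlTtGgCC=8 LlTtGgCc=16 LlTtGgcc=8 LlTtggCC=8 LlTtggCc=16 LlTtggcc=8 LlttGgCC=4 LlttGgCc=8 LlttGgcc=4 LlttggCC=4 LlttggCc=8 Llttggcc=4 llTTGgCC=4 llTTGgCc=8 llTTGgcc=4 llTTggCC=4 llTTggCc=8 llTTggcc=4 llTtGgCC=8 llTtGgCc=16 llTtGgcc=8 llTtggCC=8 llTtggCc=16 llTtggcc=8 llttGgCC=4 llttGgCc=8 llttGgcc=4 llttggCC=4 llttggCc=8 llttggcc=4
ll T_ G_ cc hits 12/256; gcd=4; 12÷4/256÷4 = 3/64

P(ll T_ G_ cc) = 3/64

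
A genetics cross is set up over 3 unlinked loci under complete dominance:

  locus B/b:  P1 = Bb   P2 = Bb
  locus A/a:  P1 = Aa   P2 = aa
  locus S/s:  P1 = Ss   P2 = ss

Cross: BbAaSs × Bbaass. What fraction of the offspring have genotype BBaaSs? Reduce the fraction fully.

BbAaSs gametes: BAS×1, BAs×1, BaS×1, Bas×1, bAS×1, bAs×1, baS×1, bas×1
Bbaass gametes: Bas×4, bas×4
BbAaSs×Bbaass grid (8·8=64): BBAaSs=4 BBAass=4 BBaaSs=4 BBaass=4 BbAaSs=8 BbAass=8 BbaaSs=8 Bbaass=8 bbAaSs=4 bbAass=4 bbaaSs=4 bbaass=4
BBaaSs hits 4/64; gcd=4; 4÷4/64÷4 = 1/16

P(BBaaSs) = 1/16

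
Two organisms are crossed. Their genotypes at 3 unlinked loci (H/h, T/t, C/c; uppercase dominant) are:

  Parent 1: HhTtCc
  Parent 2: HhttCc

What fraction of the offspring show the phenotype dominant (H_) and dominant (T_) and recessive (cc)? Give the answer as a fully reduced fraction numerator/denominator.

HhTtCc gametes: HTC×1, HTc×1, HtC×1, Htc×1, hTC×1, hTc×1, htC×1, htc×1
HhttCc gametes: HtC×2, Htc×2, htC×2, htc×2
HhTtCc×HhttCc grid (8·8=64): HHTtCC=2 HHTtCc=4 HHTtcc=2 HHttCC=2 HHttCc=4 HHttcc=2 HhTtCC=4 HhTtCc=8 HhTtcc=4 HhttCC=4 HhttCc=8 Hhttcc=4 hhTtCC=2 hhTtCc=4 hhTtcc=2 hhttCC=2 hhttCc=4 hhttcc=2
H_ T_ cc hits 6/64; gcd=2; 6÷2/64÷2 = 3/32

P(H_ T_ cc) = 3/32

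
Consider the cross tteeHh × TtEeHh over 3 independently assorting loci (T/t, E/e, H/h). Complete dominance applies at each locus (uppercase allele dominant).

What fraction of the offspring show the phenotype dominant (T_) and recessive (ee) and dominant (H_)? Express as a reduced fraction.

P(T_ ee H_) = 3/16

tteeHh gametes: teH×4, teh×4
TtEeHh gametes: TEH×1, TEh×1, TeH×1, Teh×1, tEH×1, tEh×1, teH×1, teh×1
tteeHh×TtEeHh grid (8·8=64): TtEeHH=4 TtEeHh=8 TtEehh=4 TteeHH=4 TteeHh=8 Tteehh=4 ttEeHH=4 ttEeHh=8 ttEehh=4 tteeHH=4 tteeHh=8 tteehh=4
T_ ee H_ hits 12/64; gcd=4; 12÷4/64÷4 = 3/16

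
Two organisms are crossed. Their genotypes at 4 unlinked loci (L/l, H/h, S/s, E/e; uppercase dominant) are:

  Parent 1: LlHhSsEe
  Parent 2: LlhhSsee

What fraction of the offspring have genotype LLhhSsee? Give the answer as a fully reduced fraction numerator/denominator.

LlHhSsEe gametes: LHSE×1, LHSe×1, LHsE×1, LHse×1, LhSE×1, LhSe×1, LhsE×1, Lhse×1, lHSE×1, lHSe×1, lHsE×1, lHse×1, lhSE×1, lhSe×1, lhsE×1, lhse×1
LlhhSsee gametes: LhSe×4, Lhse×4, lhSe×4, lhse×4
LlHhSsEe×LlhhSsee grid (16·16=256): LLHhSSEe=4 LLHhSSee=4 LLHhSsEe=8 LLHhSsee=8 LLHhssEe=4 LLHhssee=4 LLhhSSEe=4 LLhhSSee=4 LLhhSsEe=8 LLhhSsee=8 LLhhssEe=4 LLhhssee=4 LlHhSSEe=8 LlHhSSee=8 LlHhSsEe=16 LlHhSsee=16 LlHhssEe=8 LlHhssee=8 LlhhSSEe=8 LlhhSSee=8 LlhhSsEe=16 LlhhSsee=16 LlhhssEe=8 Llhhssee=8 llHhSSEe=4 llHhSSee=4 llHhSsEe=8 llHhSsee=8 llHhssEe=4 llHhssee=4 llhhSSEe=4 llhhSSee=4 llhhSsEe=8 llhhSsee=8 llhhssEe=4 llhhssee=4
LLhhSsee hits 8/256; gcd=8; 8÷8/256÷8 = 1/32

P(LLhhSsee) = 1/32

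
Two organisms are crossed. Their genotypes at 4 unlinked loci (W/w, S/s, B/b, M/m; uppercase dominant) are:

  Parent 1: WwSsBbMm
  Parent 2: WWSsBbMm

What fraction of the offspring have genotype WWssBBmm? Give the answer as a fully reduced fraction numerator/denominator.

WwSsBbMm gametes: WSBM×1, WSBm×1, WSbM×1, WSbm×1, WsBM×1, WsBm×1, WsbM×1, Wsbm×1, wSBM×1, wSBm×1, wSbM×1, wSbm×1, wsBM×1, wsBm×1, wsbM×1, wsbm×1
WWSsBbMm gametes: WSBM×2, WSBm×2, WSbM×2, WSbm×2, WsBM×2, WsBm×2, WsbM×2, Wsbm×2
WwSsBbMm×WWSsBbMm grid (16·16=256): WWSSBBMM=2 WWSSBBMm=4 WWSSBBmm=2 WWSSBbMM=4 WWSSBbMm=8 WWSSBbmm=4 WWSSbbMM=2 WWSSbbMm=4 WWSSbbmm=2 WWSsBBMM=4 WWSsBBMm=8 WWSsBBmm=4 WWSsBbMM=8 WWSsBbMm=16 WWSsBbmm=8 WWSsbbMM=4 WWSsbbMm=8 WWSsbbmm=4 WWssBBMM=2 WWssBBMm=4 WWssBBmm=2 WWssBbMM=4 WWssBbMm=8 WWssBbmm=4 WWssbbMM=2 WWssbbMm=4 WWssbbmm=2 WwSSBBMM=2 WwSSBBMm=4 WwSSBBmm=2 WwSSBbMM=4 WwSSBbMm=8 WwSSBbmm=4 WwSSbbMM=2 WwSSbbMm=4 WwSSbbmm=2 WwSsBBMM=4 WwSsBBMm=8 WwSsBBmm=4 WwSsBbMM=8 WwSsBbMm=16 WwSsBbmm=8 WwSsbbMM=4 WwSsbbMm=8 WwSsbbmm=4 WwssBBMM=2 WwssBBMm=4 WwssBBmm=2 WwssBbMM=4 WwssBbMm=8 WwssBbmm=4 WwssbbMM=2 WwssbbMm=4 Wwssbbmm=2
WWssBBmm hits 2/256; gcd=2; 2÷2/256÷2 = 1/128

P(WWssBBmm) = 1/128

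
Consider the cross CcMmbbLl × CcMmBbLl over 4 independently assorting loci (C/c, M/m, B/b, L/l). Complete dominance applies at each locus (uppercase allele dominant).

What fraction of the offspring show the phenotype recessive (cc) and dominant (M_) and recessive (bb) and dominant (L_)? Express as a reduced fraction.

P(cc M_ bb L_) = 9/128

CcMmbbLl gametes: CMbL×2, CMbl×2, CmbL×2, Cmbl×2, cMbL×2, cMbl×2, cmbL×2, cmbl×2
CcMmBbLl gametes: CMBL×1, CMBl×1, CMbL×1, CMbl×1, CmBL×1, CmBl×1, CmbL×1, Cmbl×1, cMBL×1, cMBl×1, cMbL×1, cMbl×1, cmBL×1, cmBl×1, cmbL×1, cmbl×1
CcMmbbLl×CcMmBbLl grid (16·16=256): CCMMBbLL=2 CCMMBbLl=4 CCMMBbll=2 CCMMbbLL=2 CCMMbbLl=4 CCMMbbll=2 CCMmBbLL=4 CCMmBbLl=8 CCMmBbll=4 CCMmbbLL=4 CCMmbbLl=8 CCMmbbll=4 CCmmBbLL=2 CCmmBbLl=4 CCmmBbll=2 CCmmbbLL=2 CCmmbbLl=4 CCmmbbll=2 CcMMBbLL=4 CcMMBbLl=8 CcMMBbll=4 CcMMbbLL=4 CcMMbbLl=8 CcMMbbll=4 CcMmBbLL=8 CcMmBbLl=16 CcMmBbll=8 CcMmbbLL=8 CcMmbbLl=16 CcMmbbll=8 CcmmBbLL=4 CcmmBbLl=8 CcmmBbll=4 CcmmbbLL=4 CcmmbbLl=8 Ccmmbbll=4 ccMMBbLL=2 ccMMBbLl=4 ccMMBbll=2 ccMMbbLL=2 ccMMbbLl=4 ccMMbbll=2 ccMmBbLL=4 ccMmBbLl=8 ccMmBbll=4 ccMmbbLL=4 ccMmbbLl=8 ccMmbbll=4 ccmmBbLL=2 ccmmBbLl=4 ccmmBbll=2 ccmmbbLL=2 ccmmbbLl=4 ccmmbbll=2
cc M_ bb L_ hits 18/256; gcd=2; 18÷2/256÷2 = 9/128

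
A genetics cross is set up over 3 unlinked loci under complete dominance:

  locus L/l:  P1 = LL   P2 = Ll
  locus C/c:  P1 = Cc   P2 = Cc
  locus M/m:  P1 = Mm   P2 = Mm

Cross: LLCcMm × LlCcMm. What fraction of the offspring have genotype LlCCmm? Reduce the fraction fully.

P(LlCCmm) = 1/32

LLCcMm gametes: LCM×2, LCm×2, LcM×2, Lcm×2
LlCcMm gametes: LCM×1, LCm×1, LcM×1, Lcm×1, lCM×1, lCm×1, lcM×1, lcm×1
LLCcMm×LlCcMm grid (8·8=64): LLCCMM=2 LLCCMm=4 LLCCmm=2 LLCcMM=4 LLCcMm=8 LLCcmm=4 LLccMM=2 LLccMm=4 LLccmm=2 LlCCMM=2 LlCCMm=4 LlCCmm=2 LlCcMM=4 LlCcMm=8 LlCcmm=4 LlccMM=2 LlccMm=4 Llccmm=2
LlCCmm hits 2/64; gcd=2; 2÷2/64÷2 = 1/32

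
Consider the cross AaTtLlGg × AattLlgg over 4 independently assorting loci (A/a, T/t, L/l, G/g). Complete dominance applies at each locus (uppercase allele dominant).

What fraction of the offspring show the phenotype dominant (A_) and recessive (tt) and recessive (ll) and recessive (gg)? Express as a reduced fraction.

P(A_ tt ll gg) = 3/64

AaTtLlGg gametes: ATLG×1, ATLg×1, ATlG×1, ATlg×1, AtLG×1, AtLg×1, AtlG×1, Atlg×1, aTLG×1, aTLg×1, aTlG×1, aTlg×1, atLG×1, atLg×1, atlG×1, atlg×1
AattLlgg gametes: AtLg×4, Atlg×4, atLg×4, atlg×4
AaTtLlGg×AattLlgg grid (16·16=256): AATtLLGg=4 AATtLLgg=4 AATtLlGg=8 AATtLlgg=8 AATtllGg=4 AATtllgg=4 AAttLLGg=4 AAttLLgg=4 AAttLlGg=8 AAttLlgg=8 AAttllGg=4 AAttllgg=4 AaTtLLGg=8 AaTtLLgg=8 AaTtLlGg=16 AaTtLlgg=16 AaTtllGg=8 AaTtllgg=8 AattLLGg=8 AattLLgg=8 AattLlGg=16 AattLlgg=16 AattllGg=8 Aattllgg=8 aaTtLLGg=4 aaTtLLgg=4 aaTtLlGg=8 aaTtLlgg=8 aaTtllGg=4 aaTtllgg=4 aattLLGg=4 aattLLgg=4 aattLlGg=8 aattLlgg=8 aattllGg=4 aattllgg=4
A_ tt ll gg hits 12/256; gcd=4; 12÷4/256÷4 = 3/64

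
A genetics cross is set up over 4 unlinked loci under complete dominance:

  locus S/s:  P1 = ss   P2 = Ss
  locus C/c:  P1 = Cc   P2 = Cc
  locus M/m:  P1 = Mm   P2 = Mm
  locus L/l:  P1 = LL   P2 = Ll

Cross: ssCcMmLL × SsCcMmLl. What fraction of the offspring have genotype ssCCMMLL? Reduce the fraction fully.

P(ssCCMMLL) = 1/64

ssCcMmLL gametes: sCML×4, sCmL×4, scML×4, scmL×4
SsCcMmLl gametes: SCML×1, SCMl×1, SCmL×1, SCml×1, ScML×1, ScMl×1, ScmL×1, Scml×1, sCML×1, sCMl×1, sCmL×1, sCml×1, scML×1, scMl×1, scmL×1, scml×1
ssCcMmLL×SsCcMmLl grid (16·16=256): SsCCMMLL=4 SsCCMMLl=4 SsCCMmLL=8 SsCCMmLl=8 SsCCmmLL=4 SsCCmmLl=4 SsCcMMLL=8 SsCcMMLl=8 SsCcMmLL=16 SsCcMmLl=16 SsCcmmLL=8 SsCcmmLl=8 SsccMMLL=4 SsccMMLl=4 SsccMmLL=8 SsccMmLl=8 SsccmmLL=4 SsccmmLl=4 ssCCMMLL=4 ssCCMMLl=4 ssCCMmLL=8 ssCCMmLl=8 ssCCmmLL=4 ssCCmmLl=4 ssCcMMLL=8 ssCcMMLl=8 ssCcMmLL=16 ssCcMmLl=16 ssCcmmLL=8 ssCcmmLl=8 ssccMMLL=4 ssccMMLl=4 ssccMmLL=8 ssccMmLl=8 ssccmmLL=4 ssccmmLl=4
ssCCMMLL hits 4/256; gcd=4; 4÷4/256÷4 = 1/64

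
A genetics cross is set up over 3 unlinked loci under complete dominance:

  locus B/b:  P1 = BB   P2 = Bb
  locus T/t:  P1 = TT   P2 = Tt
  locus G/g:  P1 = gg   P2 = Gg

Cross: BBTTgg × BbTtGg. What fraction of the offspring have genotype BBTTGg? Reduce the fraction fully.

BBTTgg gametes: BTg×8
BbTtGg gametes: BTG×1, BTg×1, BtG×1, Btg×1, bTG×1, bTg×1, btG×1, btg×1
BBTTgg×BbTtGg grid (8·8=64): BBTTGg=8 BBTTgg=8 BBTtGg=8 BBTtgg=8 BbTTGg=8 BbTTgg=8 BbTtGg=8 BbTtgg=8
BBTTGg hits 8/64; gcd=8; 8÷8/64÷8 = 1/8

P(BBTTGg) = 1/8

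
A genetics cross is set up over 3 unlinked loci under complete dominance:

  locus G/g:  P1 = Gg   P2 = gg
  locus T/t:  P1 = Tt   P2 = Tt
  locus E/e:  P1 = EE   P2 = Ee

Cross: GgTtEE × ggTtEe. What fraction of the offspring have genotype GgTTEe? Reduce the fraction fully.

GgTtEE gametes: GTE×2, GtE×2, gTE×2, gtE×2
ggTtEe gametes: gTE×2, gTe×2, gtE×2, gte×2
GgTtEE×ggTtEe grid (8·8=64): GgTTEE=4 GgTTEe=4 GgTtEE=8 GgTtEe=8 GgttEE=4 GgttEe=4 ggTTEE=4 ggTTEe=4 ggTtEE=8 ggTtEe=8 ggttEE=4 ggttEe=4
GgTTEe hits 4/64; gcd=4; 4÷4/64÷4 = 1/16

P(GgTTEe) = 1/16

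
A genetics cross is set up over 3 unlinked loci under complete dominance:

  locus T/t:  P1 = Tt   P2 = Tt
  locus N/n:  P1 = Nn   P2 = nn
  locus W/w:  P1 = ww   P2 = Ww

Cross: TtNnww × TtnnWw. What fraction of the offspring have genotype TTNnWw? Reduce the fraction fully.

P(TTNnWw) = 1/16

TtNnww gametes: TNw×2, Tnw×2, tNw×2, tnw×2
TtnnWw gametes: TnW×2, Tnw×2, tnW×2, tnw×2
TtNnww×TtnnWw grid (8·8=64): TTNnWw=4 TTNnww=4 TTnnWw=4 TTnnww=4 TtNnWw=8 TtNnww=8 TtnnWw=8 Ttnnww=8 ttNnWw=4 ttNnww=4 ttnnWw=4 ttnnww=4
TTNnWw hits 4/64; gcd=4; 4÷4/64÷4 = 1/16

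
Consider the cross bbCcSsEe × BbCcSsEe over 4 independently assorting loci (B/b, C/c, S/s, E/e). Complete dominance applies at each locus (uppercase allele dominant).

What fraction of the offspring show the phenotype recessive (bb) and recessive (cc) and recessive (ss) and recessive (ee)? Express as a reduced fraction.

P(bb cc ss ee) = 1/128

bbCcSsEe gametes: bCSE×2, bCSe×2, bCsE×2, bCse×2, bcSE×2, bcSe×2, bcsE×2, bcse×2
BbCcSsEe gametes: BCSE×1, BCSe×1, BCsE×1, BCse×1, BcSE×1, BcSe×1, BcsE×1, Bcse×1, bCSE×1, bCSe×1, bCsE×1, bCse×1, bcSE×1, bcSe×1, bcsE×1, bcse×1
bbCcSsEe×BbCcSsEe grid (16·16=256): BbCCSSEE=2 BbCCSSEe=4 BbCCSSee=2 BbCCSsEE=4 BbCCSsEe=8 BbCCSsee=4 BbCCssEE=2 BbCCssEe=4 BbCCssee=2 BbCcSSEE=4 BbCcSSEe=8 BbCcSSee=4 BbCcSsEE=8 BbCcSsEe=16 BbCcSsee=8 BbCcssEE=4 BbCcssEe=8 BbCcssee=4 BbccSSEE=2 BbccSSEe=4 BbccSSee=2 BbccSsEE=4 BbccSsEe=8 BbccSsee=4 BbccssEE=2 BbccssEe=4 Bbccssee=2 bbCCSSEE=2 bbCCSSEe=4 bbCCSSee=2 bbCCSsEE=4 bbCCSsEe=8 bbCCSsee=4 bbCCssEE=2 bbCCssEe=4 bbCCssee=2 bbCcSSEE=4 bbCcSSEe=8 bbCcSSee=4 bbCcSsEE=8 bbCcSsEe=16 bbCcSsee=8 bbCcssEE=4 bbCcssEe=8 bbCcssee=4 bbccSSEE=2 bbccSSEe=4 bbccSSee=2 bbccSsEE=4 bbccSsEe=8 bbccSsee=4 bbccssEE=2 bbccssEe=4 bbccssee=2
bb cc ss ee hits 2/256; gcd=2; 2÷2/256÷2 = 1/128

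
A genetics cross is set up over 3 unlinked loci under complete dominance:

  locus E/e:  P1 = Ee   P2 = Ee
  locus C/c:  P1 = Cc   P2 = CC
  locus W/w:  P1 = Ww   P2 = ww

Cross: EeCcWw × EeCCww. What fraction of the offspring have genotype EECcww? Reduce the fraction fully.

P(EECcww) = 1/16

EeCcWw gametes: ECW×1, ECw×1, EcW×1, Ecw×1, eCW×1, eCw×1, ecW×1, ecw×1
EeCCww gametes: ECw×4, eCw×4
EeCcWw×EeCCww grid (8·8=64): EECCWw=4 EECCww=4 EECcWw=4 EECcww=4 EeCCWw=8 EeCCww=8 EeCcWw=8 EeCcww=8 eeCCWw=4 eeCCww=4 eeCcWw=4 eeCcww=4
EECcww hits 4/64; gcd=4; 4÷4/64÷4 = 1/16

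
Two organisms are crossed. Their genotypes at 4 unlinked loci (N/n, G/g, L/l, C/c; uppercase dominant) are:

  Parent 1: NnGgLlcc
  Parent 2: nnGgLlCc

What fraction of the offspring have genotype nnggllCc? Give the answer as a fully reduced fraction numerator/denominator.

P(nnggllCc) = 1/64

NnGgLlcc gametes: NGLc×2, NGlc×2, NgLc×2, Nglc×2, nGLc×2, nGlc×2, ngLc×2, nglc×2
nnGgLlCc gametes: nGLC×2, nGLc×2, nGlC×2, nGlc×2, ngLC×2, ngLc×2, nglC×2, nglc×2
NnGgLlcc×nnGgLlCc grid (16·16=256): NnGGLLCc=4 NnGGLLcc=4 NnGGLlCc=8 NnGGLlcc=8 NnGGllCc=4 NnGGllcc=4 NnGgLLCc=8 NnGgLLcc=8 NnGgLlCc=16 NnGgLlcc=16 NnGgllCc=8 NnGgllcc=8 NnggLLCc=4 NnggLLcc=4 NnggLlCc=8 NnggLlcc=8 NnggllCc=4 Nnggllcc=4 nnGGLLCc=4 nnGGLLcc=4 nnGGLlCc=8 nnGGLlcc=8 nnGGllCc=4 nnGGllcc=4 nnGgLLCc=8 nnGgLLcc=8 nnGgLlCc=16 nnGgLlcc=16 nnGgllCc=8 nnGgllcc=8 nnggLLCc=4 nnggLLcc=4 nnggLlCc=8 nnggLlcc=8 nnggllCc=4 nnggllcc=4
nnggllCc hits 4/256; gcd=4; 4÷4/256÷4 = 1/64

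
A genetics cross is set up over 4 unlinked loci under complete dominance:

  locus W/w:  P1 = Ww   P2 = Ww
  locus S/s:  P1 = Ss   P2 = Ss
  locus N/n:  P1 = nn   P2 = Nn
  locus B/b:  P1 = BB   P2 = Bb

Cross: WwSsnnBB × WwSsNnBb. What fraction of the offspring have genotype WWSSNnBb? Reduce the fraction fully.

P(WWSSNnBb) = 1/64

WwSsnnBB gametes: WSnB×4, WsnB×4, wSnB×4, wsnB×4
WwSsNnBb gametes: WSNB×1, WSNb×1, WSnB×1, WSnb×1, WsNB×1, WsNb×1, WsnB×1, Wsnb×1, wSNB×1, wSNb×1, wSnB×1, wSnb×1, wsNB×1, wsNb×1, wsnB×1, wsnb×1
WwSsnnBB×WwSsNnBb grid (16·16=256): WWSSNnBB=4 WWSSNnBb=4 WWSSnnBB=4 WWSSnnBb=4 WWSsNnBB=8 WWSsNnBb=8 WWSsnnBB=8 WWSsnnBb=8 WWssNnBB=4 WWssNnBb=4 WWssnnBB=4 WWssnnBb=4 WwSSNnBB=8 WwSSNnBb=8 WwSSnnBB=8 WwSSnnBb=8 WwSsNnBB=16 WwSsNnBb=16 WwSsnnBB=16 WwSsnnBb=16 WwssNnBB=8 WwssNnBb=8 WwssnnBB=8 WwssnnBb=8 wwSSNnBB=4 wwSSNnBb=4 wwSSnnBB=4 wwSSnnBb=4 wwSsNnBB=8 wwSsNnBb=8 wwSsnnBB=8 wwSsnnBb=8 wwssNnBB=4 wwssNnBb=4 wwssnnBB=4 wwssnnBb=4
WWSSNnBb hits 4/256; gcd=4; 4÷4/256÷4 = 1/64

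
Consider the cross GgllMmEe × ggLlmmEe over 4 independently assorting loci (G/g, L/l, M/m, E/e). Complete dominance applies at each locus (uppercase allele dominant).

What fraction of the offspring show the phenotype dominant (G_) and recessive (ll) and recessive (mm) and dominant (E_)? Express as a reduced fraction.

GgllMmEe gametes: GlME×2, GlMe×2, GlmE×2, Glme×2, glME×2, glMe×2, glmE×2, glme×2
ggLlmmEe gametes: gLmE×4, gLme×4, glmE×4, glme×4
GgllMmEe×ggLlmmEe grid (16·16=256): GgLlMmEE=8 GgLlMmEe=16 GgLlMmee=8 GgLlmmEE=8 GgLlmmEe=16 GgLlmmee=8 GgllMmEE=8 GgllMmEe=16 GgllMmee=8 GgllmmEE=8 GgllmmEe=16 Ggllmmee=8 ggLlMmEE=8 ggLlMmEe=16 ggLlMmee=8 ggLlmmEE=8 ggLlmmEe=16 ggLlmmee=8 ggllMmEE=8 ggllMmEe=16 ggllMmee=8 ggllmmEE=8 ggllmmEe=16 ggllmmee=8
G_ ll mm E_ hits 24/256; gcd=8; 24÷8/256÷8 = 3/32

P(G_ ll mm E_) = 3/32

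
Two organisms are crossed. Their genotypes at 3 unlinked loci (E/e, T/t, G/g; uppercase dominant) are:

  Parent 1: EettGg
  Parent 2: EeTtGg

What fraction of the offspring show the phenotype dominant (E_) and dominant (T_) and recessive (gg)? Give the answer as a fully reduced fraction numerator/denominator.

EettGg gametes: EtG×2, Etg×2, etG×2, etg×2
EeTtGg gametes: ETG×1, ETg×1, EtG×1, Etg×1, eTG×1, eTg×1, etG×1, etg×1
EettGg×EeTtGg grid (8·8=64): EETtGG=2 EETtGg=4 EETtgg=2 EEttGG=2 EEttGg=4 EEttgg=2 EeTtGG=4 EeTtGg=8 EeTtgg=4 EettGG=4 EettGg=8 Eettgg=4 eeTtGG=2 eeTtGg=4 eeTtgg=2 eettGG=2 eettGg=4 eettgg=2
E_ T_ gg hits 6/64; gcd=2; 6÷2/64÷2 = 3/32

P(E_ T_ gg) = 3/32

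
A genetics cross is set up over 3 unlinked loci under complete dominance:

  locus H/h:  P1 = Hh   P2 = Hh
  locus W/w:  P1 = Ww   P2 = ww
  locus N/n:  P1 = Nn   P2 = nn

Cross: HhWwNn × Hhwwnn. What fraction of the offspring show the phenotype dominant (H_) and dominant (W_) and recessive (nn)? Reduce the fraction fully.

HhWwNn gametes: HWN×1, HWn×1, HwN×1, Hwn×1, hWN×1, hWn×1, hwN×1, hwn×1
Hhwwnn gametes: Hwn×4, hwn×4
HhWwNn×Hhwwnn grid (8·8=64): HHWwNn=4 HHWwnn=4 HHwwNn=4 HHwwnn=4 HhWwNn=8 HhWwnn=8 HhwwNn=8 Hhwwnn=8 hhWwNn=4 hhWwnn=4 hhwwNn=4 hhwwnn=4
H_ W_ nn hits 12/64; gcd=4; 12÷4/64÷4 = 3/16

P(H_ W_ nn) = 3/16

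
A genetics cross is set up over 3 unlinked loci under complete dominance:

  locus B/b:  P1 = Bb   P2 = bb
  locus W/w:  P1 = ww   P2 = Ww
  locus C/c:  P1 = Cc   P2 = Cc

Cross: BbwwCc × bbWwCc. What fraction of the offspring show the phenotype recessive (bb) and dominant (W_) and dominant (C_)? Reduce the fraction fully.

BbwwCc gametes: BwC×2, Bwc×2, bwC×2, bwc×2
bbWwCc gametes: bWC×2, bWc×2, bwC×2, bwc×2
BbwwCc×bbWwCc grid (8·8=64): BbWwCC=4 BbWwCc=8 BbWwcc=4 BbwwCC=4 BbwwCc=8 Bbwwcc=4 bbWwCC=4 bbWwCc=8 bbWwcc=4 bbwwCC=4 bbwwCc=8 bbwwcc=4
bb W_ C_ hits 12/64; gcd=4; 12÷4/64÷4 = 3/16

P(bb W_ C_) = 3/16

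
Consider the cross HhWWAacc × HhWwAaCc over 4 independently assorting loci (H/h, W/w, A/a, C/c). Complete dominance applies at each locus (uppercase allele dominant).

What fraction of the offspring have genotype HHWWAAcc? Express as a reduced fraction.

P(HHWWAAcc) = 1/64

HhWWAacc gametes: HWAc×4, HWac×4, hWAc×4, hWac×4
HhWwAaCc gametes: HWAC×1, HWAc×1, HWaC×1, HWac×1, HwAC×1, HwAc×1, HwaC×1, Hwac×1, hWAC×1, hWAc×1, hWaC×1, hWac×1, hwAC×1, hwAc×1, hwaC×1, hwac×1
HhWWAacc×HhWwAaCc grid (16·16=256): HHWWAACc=4 HHWWAAcc=4 HHWWAaCc=8 HHWWAacc=8 HHWWaaCc=4 HHWWaacc=4 HHWwAACc=4 HHWwAAcc=4 HHWwAaCc=8 HHWwAacc=8 HHWwaaCc=4 HHWwaacc=4 HhWWAACc=8 HhWWAAcc=8 HhWWAaCc=16 HhWWAacc=16 HhWWaaCc=8 HhWWaacc=8 HhWwAACc=8 HhWwAAcc=8 HhWwAaCc=16 HhWwAacc=16 HhWwaaCc=8 HhWwaacc=8 hhWWAACc=4 hhWWAAcc=4 hhWWAaCc=8 hhWWAacc=8 hhWWaaCc=4 hhWWaacc=4 hhWwAACc=4 hhWwAAcc=4 hhWwAaCc=8 hhWwAacc=8 hhWwaaCc=4 hhWwaacc=4
HHWWAAcc hits 4/256; gcd=4; 4÷4/256÷4 = 1/64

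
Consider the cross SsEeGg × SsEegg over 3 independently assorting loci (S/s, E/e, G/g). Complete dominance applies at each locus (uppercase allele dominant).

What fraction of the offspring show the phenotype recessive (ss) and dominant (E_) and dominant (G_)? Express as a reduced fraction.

SsEeGg gametes: SEG×1, SEg×1, SeG×1, Seg×1, sEG×1, sEg×1, seG×1, seg×1
SsEegg gametes: SEg×2, Seg×2, sEg×2, seg×2
SsEeGg×SsEegg grid (8·8=64): SSEEGg=2 SSEEgg=2 SSEeGg=4 SSEegg=4 SSeeGg=2 SSeegg=2 SsEEGg=4 SsEEgg=4 SsEeGg=8 SsEegg=8 SseeGg=4 Sseegg=4 ssEEGg=2 ssEEgg=2 ssEeGg=4 ssEegg=4 sseeGg=2 sseegg=2
ss E_ G_ hits 6/64; gcd=2; 6÷2/64÷2 = 3/32

P(ss E_ G_) = 3/32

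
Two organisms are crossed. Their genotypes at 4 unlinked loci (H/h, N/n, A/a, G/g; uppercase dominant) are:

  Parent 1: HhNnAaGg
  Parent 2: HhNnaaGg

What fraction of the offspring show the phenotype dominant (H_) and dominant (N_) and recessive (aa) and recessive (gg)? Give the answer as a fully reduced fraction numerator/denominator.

HhNnAaGg gametes: HNAG×1, HNAg×1, HNaG×1, HNag×1, HnAG×1, HnAg×1, HnaG×1, Hnag×1, hNAG×1, hNAg×1, hNaG×1, hNag×1, hnAG×1, hnAg×1, hnaG×1, hnag×1
HhNnaaGg gametes: HNaG×2, HNag×2, HnaG×2, Hnag×2, hNaG×2, hNag×2, hnaG×2, hnag×2
HhNnAaGg×HhNnaaGg grid (16·16=256): HHNNAaGG=2 HHNNAaGg=4 HHNNAagg=2 HHNNaaGG=2 HHNNaaGg=4 HHNNaagg=2 HHNnAaGG=4 HHNnAaGg=8 HHNnAagg=4 HHNnaaGG=4 HHNnaaGg=8 HHNnaagg=4 HHnnAaGG=2 HHnnAaGg=4 HHnnAagg=2 HHnnaaGG=2 HHnnaaGg=4 HHnnaagg=2 HhNNAaGG=4 HhNNAaGg=8 HhNNAagg=4 HhNNaaGG=4 HhNNaaGg=8 HhNNaagg=4 HhNnAaGG=8 HhNnAaGg=16 HhNnAagg=8 HhNnaaGG=8 HhNnaaGg=16 HhNnaagg=8 HhnnAaGG=4 HhnnAaGg=8 HhnnAagg=4 HhnnaaGG=4 HhnnaaGg=8 Hhnnaagg=4 hhNNAaGG=2 hhNNAaGg=4 hhNNAagg=2 hhNNaaGG=2 hhNNaaGg=4 hhNNaagg=2 hhNnAaGG=4 hhNnAaGg=8 hhNnAagg=4 hhNnaaGG=4 hhNnaaGg=8 hhNnaagg=4 hhnnAaGG=2 hhnnAaGg=4 hhnnAagg=2 hhnnaaGG=2 hhnnaaGg=4 hhnnaagg=2
H_ N_ aa gg hits 18/256; gcd=2; 18÷2/256÷2 = 9/128

P(H_ N_ aa gg) = 9/128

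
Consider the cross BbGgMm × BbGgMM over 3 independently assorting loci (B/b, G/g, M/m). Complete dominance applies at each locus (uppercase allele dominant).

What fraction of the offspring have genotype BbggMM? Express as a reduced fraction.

P(BbggMM) = 1/16

BbGgMm gametes: BGM×1, BGm×1, BgM×1, Bgm×1, bGM×1, bGm×1, bgM×1, bgm×1
BbGgMM gametes: BGM×2, BgM×2, bGM×2, bgM×2
BbGgMm×BbGgMM grid (8·8=64): BBGGMM=2 BBGGMm=2 BBGgMM=4 BBGgMm=4 BBggMM=2 BBggMm=2 BbGGMM=4 BbGGMm=4 BbGgMM=8 BbGgMm=8 BbggMM=4 BbggMm=4 bbGGMM=2 bbGGMm=2 bbGgMM=4 bbGgMm=4 bbggMM=2 bbggMm=2
BbggMM hits 4/64; gcd=4; 4÷4/64÷4 = 1/16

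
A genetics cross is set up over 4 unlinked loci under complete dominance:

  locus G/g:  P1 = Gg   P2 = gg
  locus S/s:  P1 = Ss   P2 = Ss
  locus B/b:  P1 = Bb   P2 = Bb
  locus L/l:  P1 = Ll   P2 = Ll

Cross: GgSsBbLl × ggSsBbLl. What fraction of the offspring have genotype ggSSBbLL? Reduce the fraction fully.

GgSsBbLl gametes: GSBL×1, GSBl×1, GSbL×1, GSbl×1, GsBL×1, GsBl×1, GsbL×1, Gsbl×1, gSBL×1, gSBl×1, gSbL×1, gSbl×1, gsBL×1, gsBl×1, gsbL×1, gsbl×1
ggSsBbLl gametes: gSBL×2, gSBl×2, gSbL×2, gSbl×2, gsBL×2, gsBl×2, gsbL×2, gsbl×2
GgSsBbLl×ggSsBbLl grid (16·16=256): GgSSBBLL=2 GgSSBBLl=4 GgSSBBll=2 GgSSBbLL=4 GgSSBbLl=8 GgSSBbll=4 GgSSbbLL=2 GgSSbbLl=4 GgSSbbll=2 GgSsBBLL=4 GgSsBBLl=8 GgSsBBll=4 GgSsBbLL=8 GgSsBbLl=16 GgSsBbll=8 GgSsbbLL=4 GgSsbbLl=8 GgSsbbll=4 GgssBBLL=2 GgssBBLl=4 GgssBBll=2 GgssBbLL=4 GgssBbLl=8 GgssBbll=4 GgssbbLL=2 GgssbbLl=4 Ggssbbll=2 ggSSBBLL=2 ggSSBBLl=4 ggSSBBll=2 ggSSBbLL=4 ggSSBbLl=8 ggSSBbll=4 ggSSbbLL=2 ggSSbbLl=4 ggSSbbll=2 ggSsBBLL=4 ggSsBBLl=8 ggSsBBll=4 ggSsBbLL=8 ggSsBbLl=16 ggSsBbll=8 ggSsbbLL=4 ggSsbbLl=8 ggSsbbll=4 ggssBBLL=2 ggssBBLl=4 ggssBBll=2 ggssBbLL=4 ggssBbLl=8 ggssBbll=4 ggssbbLL=2 ggssbbLl=4 ggssbbll=2
ggSSBbLL hits 4/256; gcd=4; 4÷4/256÷4 = 1/64

P(ggSSBbLL) = 1/64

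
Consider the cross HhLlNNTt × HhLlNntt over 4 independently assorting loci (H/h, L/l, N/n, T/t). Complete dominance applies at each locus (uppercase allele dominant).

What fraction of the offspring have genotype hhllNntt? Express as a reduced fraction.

HhLlNNTt gametes: HLNT×2, HLNt×2, HlNT×2, HlNt×2, hLNT×2, hLNt×2, hlNT×2, hlNt×2
HhLlNntt gametes: HLNt×2, HLnt×2, HlNt×2, Hlnt×2, hLNt×2, hLnt×2, hlNt×2, hlnt×2
HhLlNNTt×HhLlNntt grid (16·16=256): HHLLNNTt=4 HHLLNNtt=4 HHLLNnTt=4 HHLLNntt=4 HHLlNNTt=8 HHLlNNtt=8 HHLlNnTt=8 HHLlNntt=8 HHllNNTt=4 HHllNNtt=4 HHllNnTt=4 HHllNntt=4 HhLLNNTt=8 HhLLNNtt=8 HhLLNnTt=8 HhLLNntt=8 HhLlNNTt=16 HhLlNNtt=16 HhLlNnTt=16 HhLlNntt=16 HhllNNTt=8 HhllNNtt=8 HhllNnTt=8 HhllNntt=8 hhLLNNTt=4 hhLLNNtt=4 hhLLNnTt=4 hhLLNntt=4 hhLlNNTt=8 hhLlNNtt=8 hhLlNnTt=8 hhLlNntt=8 hhllNNTt=4 hhllNNtt=4 hhllNnTt=4 hhllNntt=4
hhllNntt hits 4/256; gcd=4; 4÷4/256÷4 = 1/64

P(hhllNntt) = 1/64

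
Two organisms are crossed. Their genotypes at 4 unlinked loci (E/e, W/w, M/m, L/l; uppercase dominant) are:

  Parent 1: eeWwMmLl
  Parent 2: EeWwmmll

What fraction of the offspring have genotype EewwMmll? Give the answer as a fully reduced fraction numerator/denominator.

P(EewwMmll) = 1/32

eeWwMmLl gametes: eWML×2, eWMl×2, eWmL×2, eWml×2, ewML×2, ewMl×2, ewmL×2, ewml×2
EeWwmmll gametes: EWml×4, Ewml×4, eWml×4, ewml×4
eeWwMmLl×EeWwmmll grid (16·16=256): EeWWMmLl=8 EeWWMmll=8 EeWWmmLl=8 EeWWmmll=8 EeWwMmLl=16 EeWwMmll=16 EeWwmmLl=16 EeWwmmll=16 EewwMmLl=8 EewwMmll=8 EewwmmLl=8 Eewwmmll=8 eeWWMmLl=8 eeWWMmll=8 eeWWmmLl=8 eeWWmmll=8 eeWwMmLl=16 eeWwMmll=16 eeWwmmLl=16 eeWwmmll=16 eewwMmLl=8 eewwMmll=8 eewwmmLl=8 eewwmmll=8
EewwMmll hits 8/256; gcd=8; 8÷8/256÷8 = 1/32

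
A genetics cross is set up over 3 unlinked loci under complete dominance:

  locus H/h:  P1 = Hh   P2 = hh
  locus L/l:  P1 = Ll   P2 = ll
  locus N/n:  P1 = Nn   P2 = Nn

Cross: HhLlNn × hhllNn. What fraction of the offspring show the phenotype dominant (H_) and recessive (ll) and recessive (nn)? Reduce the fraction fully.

P(H_ ll nn) = 1/16

HhLlNn gametes: HLN×1, HLn×1, HlN×1, Hln×1, hLN×1, hLn×1, hlN×1, hln×1
hhllNn gametes: hlN×4, hln×4
HhLlNn×hhllNn grid (8·8=64): HhLlNN=4 HhLlNn=8 HhLlnn=4 HhllNN=4 HhllNn=8 Hhllnn=4 hhLlNN=4 hhLlNn=8 hhLlnn=4 hhllNN=4 hhllNn=8 hhllnn=4
H_ ll nn hits 4/64; gcd=4; 4÷4/64÷4 = 1/16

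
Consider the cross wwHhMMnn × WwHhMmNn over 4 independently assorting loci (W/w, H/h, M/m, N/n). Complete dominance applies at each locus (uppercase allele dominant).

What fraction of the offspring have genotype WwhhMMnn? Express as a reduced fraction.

P(WwhhMMnn) = 1/32

wwHhMMnn gametes: wHMn×8, whMn×8
WwHhMmNn gametes: WHMN×1, WHMn×1, WHmN×1, WHmn×1, WhMN×1, WhMn×1, WhmN×1, Whmn×1, wHMN×1, wHMn×1, wHmN×1, wHmn×1, whMN×1, whMn×1, whmN×1, whmn×1
wwHhMMnn×WwHhMmNn grid (16·16=256): WwHHMMNn=8 WwHHMMnn=8 WwHHMmNn=8 WwHHMmnn=8 WwHhMMNn=16 WwHhMMnn=16 WwHhMmNn=16 WwHhMmnn=16 WwhhMMNn=8 WwhhMMnn=8 WwhhMmNn=8 WwhhMmnn=8 wwHHMMNn=8 wwHHMMnn=8 wwHHMmNn=8 wwHHMmnn=8 wwHhMMNn=16 wwHhMMnn=16 wwHhMmNn=16 wwHhMmnn=16 wwhhMMNn=8 wwhhMMnn=8 wwhhMmNn=8 wwhhMmnn=8
WwhhMMnn hits 8/256; gcd=8; 8÷8/256÷8 = 1/32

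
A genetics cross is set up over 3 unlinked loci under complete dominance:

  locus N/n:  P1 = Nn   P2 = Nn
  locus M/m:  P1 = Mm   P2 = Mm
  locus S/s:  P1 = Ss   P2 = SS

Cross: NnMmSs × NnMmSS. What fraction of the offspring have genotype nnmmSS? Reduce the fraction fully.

NnMmSs gametes: NMS×1, NMs×1, NmS×1, Nms×1, nMS×1, nMs×1, nmS×1, nms×1
NnMmSS gametes: NMS×2, NmS×2, nMS×2, nmS×2
NnMmSs×NnMmSS grid (8·8=64): NNMMSS=2 NNMMSs=2 NNMmSS=4 NNMmSs=4 NNmmSS=2 NNmmSs=2 NnMMSS=4 NnMMSs=4 NnMmSS=8 NnMmSs=8 NnmmSS=4 NnmmSs=4 nnMMSS=2 nnMMSs=2 nnMmSS=4 nnMmSs=4 nnmmSS=2 nnmmSs=2
nnmmSS hits 2/64; gcd=2; 2÷2/64÷2 = 1/32

P(nnmmSS) = 1/32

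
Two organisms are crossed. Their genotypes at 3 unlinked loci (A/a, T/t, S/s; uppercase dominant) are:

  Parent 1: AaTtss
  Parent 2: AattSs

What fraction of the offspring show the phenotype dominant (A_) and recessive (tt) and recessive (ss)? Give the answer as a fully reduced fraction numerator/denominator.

P(A_ tt ss) = 3/16

AaTtss gametes: ATs×2, Ats×2, aTs×2, ats×2
AattSs gametes: AtS×2, Ats×2, atS×2, ats×2
AaTtss×AattSs grid (8·8=64): AATtSs=4 AATtss=4 AAttSs=4 AAttss=4 AaTtSs=8 AaTtss=8 AattSs=8 Aattss=8 aaTtSs=4 aaTtss=4 aattSs=4 aattss=4
A_ tt ss hits 12/64; gcd=4; 12÷4/64÷4 = 3/16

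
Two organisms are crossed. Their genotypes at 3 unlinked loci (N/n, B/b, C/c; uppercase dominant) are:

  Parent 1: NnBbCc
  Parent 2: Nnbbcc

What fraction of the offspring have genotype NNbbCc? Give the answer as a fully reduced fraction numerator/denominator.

P(NNbbCc) = 1/16

NnBbCc gametes: NBC×1, NBc×1, NbC×1, Nbc×1, nBC×1, nBc×1, nbC×1, nbc×1
Nnbbcc gametes: Nbc×4, nbc×4
NnBbCc×Nnbbcc grid (8·8=64): NNBbCc=4 NNBbcc=4 NNbbCc=4 NNbbcc=4 NnBbCc=8 NnBbcc=8 NnbbCc=8 Nnbbcc=8 nnBbCc=4 nnBbcc=4 nnbbCc=4 nnbbcc=4
NNbbCc hits 4/64; gcd=4; 4÷4/64÷4 = 1/16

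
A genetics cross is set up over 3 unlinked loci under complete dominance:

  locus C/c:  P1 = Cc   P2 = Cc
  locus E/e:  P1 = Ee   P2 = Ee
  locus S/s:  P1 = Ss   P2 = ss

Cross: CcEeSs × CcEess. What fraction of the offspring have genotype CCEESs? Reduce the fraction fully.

P(CCEESs) = 1/32

CcEeSs gametes: CES×1, CEs×1, CeS×1, Ces×1, cES×1, cEs×1, ceS×1, ces×1
CcEess gametes: CEs×2, Ces×2, cEs×2, ces×2
CcEeSs×CcEess grid (8·8=64): CCEESs=2 CCEEss=2 CCEeSs=4 CCEess=4 CCeeSs=2 CCeess=2 CcEESs=4 CcEEss=4 CcEeSs=8 CcEess=8 CceeSs=4 Cceess=4 ccEESs=2 ccEEss=2 ccEeSs=4 ccEess=4 cceeSs=2 cceess=2
CCEESs hits 2/64; gcd=2; 2÷2/64÷2 = 1/32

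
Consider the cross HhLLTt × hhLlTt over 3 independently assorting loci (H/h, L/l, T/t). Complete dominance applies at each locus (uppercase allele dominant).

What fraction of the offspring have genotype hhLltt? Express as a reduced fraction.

P(hhLltt) = 1/16

HhLLTt gametes: HLT×2, HLt×2, hLT×2, hLt×2
hhLlTt gametes: hLT×2, hLt×2, hlT×2, hlt×2
HhLLTt×hhLlTt grid (8·8=64): HhLLTT=4 HhLLTt=8 HhLLtt=4 HhLlTT=4 HhLlTt=8 HhLltt=4 hhLLTT=4 hhLLTt=8 hhLLtt=4 hhLlTT=4 hhLlTt=8 hhLltt=4
hhLltt hits 4/64; gcd=4; 4÷4/64÷4 = 1/16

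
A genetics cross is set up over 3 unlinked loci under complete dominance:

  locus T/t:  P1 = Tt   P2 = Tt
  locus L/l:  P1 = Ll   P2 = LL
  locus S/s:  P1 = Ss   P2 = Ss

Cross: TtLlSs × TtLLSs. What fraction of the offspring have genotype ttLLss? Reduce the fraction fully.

TtLlSs gametes: TLS×1, TLs×1, TlS×1, Tls×1, tLS×1, tLs×1, tlS×1, tls×1
TtLLSs gametes: TLS×2, TLs×2, tLS×2, tLs×2
TtLlSs×TtLLSs grid (8·8=64): TTLLSS=2 TTLLSs=4 TTLLss=2 TTLlSS=2 TTLlSs=4 TTLlss=2 TtLLSS=4 TtLLSs=8 TtLLss=4 TtLlSS=4 TtLlSs=8 TtLlss=4 ttLLSS=2 ttLLSs=4 ttLLss=2 ttLlSS=2 ttLlSs=4 ttLlss=2
ttLLss hits 2/64; gcd=2; 2÷2/64÷2 = 1/32

P(ttLLss) = 1/32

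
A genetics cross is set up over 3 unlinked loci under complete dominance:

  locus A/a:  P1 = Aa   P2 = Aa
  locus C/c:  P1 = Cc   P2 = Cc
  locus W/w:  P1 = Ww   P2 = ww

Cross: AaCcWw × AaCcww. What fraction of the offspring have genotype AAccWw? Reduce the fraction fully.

P(AAccWw) = 1/32

AaCcWw gametes: ACW×1, ACw×1, AcW×1, Acw×1, aCW×1, aCw×1, acW×1, acw×1
AaCcww gametes: ACw×2, Acw×2, aCw×2, acw×2
AaCcWw×AaCcww grid (8·8=64): AACCWw=2 AACCww=2 AACcWw=4 AACcww=4 AAccWw=2 AAccww=2 AaCCWw=4 AaCCww=4 AaCcWw=8 AaCcww=8 AaccWw=4 Aaccww=4 aaCCWw=2 aaCCww=2 aaCcWw=4 aaCcww=4 aaccWw=2 aaccww=2
AAccWw hits 2/64; gcd=2; 2÷2/64÷2 = 1/32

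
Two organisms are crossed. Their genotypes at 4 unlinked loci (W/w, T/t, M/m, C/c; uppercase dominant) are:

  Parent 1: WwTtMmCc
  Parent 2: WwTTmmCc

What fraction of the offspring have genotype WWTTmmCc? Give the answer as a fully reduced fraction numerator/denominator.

WwTtMmCc gametes: WTMC×1, WTMc×1, WTmC×1, WTmc×1, WtMC×1, WtMc×1, WtmC×1, Wtmc×1, wTMC×1, wTMc×1, wTmC×1, wTmc×1, wtMC×1, wtMc×1, wtmC×1, wtmc×1
WwTTmmCc gametes: WTmC×4, WTmc×4, wTmC×4, wTmc×4
WwTtMmCc×WwTTmmCc grid (16·16=256): WWTTMmCC=4 WWTTMmCc=8 WWTTMmcc=4 WWTTmmCC=4 WWTTmmCc=8 WWTTmmcc=4 WWTtMmCC=4 WWTtMmCc=8 WWTtMmcc=4 WWTtmmCC=4 WWTtmmCc=8 WWTtmmcc=4 WwTTMmCC=8 WwTTMmCc=16 WwTTMmcc=8 WwTTmmCC=8 WwTTmmCc=16 WwTTmmcc=8 WwTtMmCC=8 WwTtMmCc=16 WwTtMmcc=8 WwTtmmCC=8 WwTtmmCc=16 WwTtmmcc=8 wwTTMmCC=4 wwTTMmCc=8 wwTTMmcc=4 wwTTmmCC=4 wwTTmmCc=8 wwTTmmcc=4 wwTtMmCC=4 wwTtMmCc=8 wwTtMmcc=4 wwTtmmCC=4 wwTtmmCc=8 wwTtmmcc=4
WWTTmmCc hits 8/256; gcd=8; 8÷8/256÷8 = 1/32

P(WWTTmmCc) = 1/32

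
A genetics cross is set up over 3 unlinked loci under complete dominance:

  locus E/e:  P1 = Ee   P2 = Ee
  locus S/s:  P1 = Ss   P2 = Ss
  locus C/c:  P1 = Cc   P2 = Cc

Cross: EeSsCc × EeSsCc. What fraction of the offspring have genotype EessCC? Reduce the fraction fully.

EeSsCc gametes: ESC×1, ESc×1, EsC×1, Esc×1, eSC×1, eSc×1, esC×1, esc×1
EeSsCc gametes: ESC×1, ESc×1, EsC×1, Esc×1, eSC×1, eSc×1, esC×1, esc×1
EeSsCc×EeSsCc grid (8·8=64): EESSCC=1 EESSCc=2 EESScc=1 EESsCC=2 EESsCc=4 EESscc=2 EEssCC=1 EEssCc=2 EEsscc=1 EeSSCC=2 EeSSCc=4 EeSScc=2 EeSsCC=4 EeSsCc=8 EeSscc=4 EessCC=2 EessCc=4 Eesscc=2 eeSSCC=1 eeSSCc=2 eeSScc=1 eeSsCC=2 eeSsCc=4 eeSscc=2 eessCC=1 eessCc=2 eesscc=1
EessCC hits 2/64; gcd=2; 2÷2/64÷2 = 1/32

P(EessCC) = 1/32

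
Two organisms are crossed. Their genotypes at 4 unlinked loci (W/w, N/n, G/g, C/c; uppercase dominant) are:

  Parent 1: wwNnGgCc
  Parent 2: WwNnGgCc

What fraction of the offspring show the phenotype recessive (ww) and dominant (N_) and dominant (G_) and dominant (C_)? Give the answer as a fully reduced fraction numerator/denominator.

P(ww N_ G_ C_) = 27/128

wwNnGgCc gametes: wNGC×2, wNGc×2, wNgC×2, wNgc×2, wnGC×2, wnGc×2, wngC×2, wngc×2
WwNnGgCc gametes: WNGC×1, WNGc×1, WNgC×1, WNgc×1, WnGC×1, WnGc×1, WngC×1, Wngc×1, wNGC×1, wNGc×1, wNgC×1, wNgc×1, wnGC×1, wnGc×1, wngC×1, wngc×1
wwNnGgCc×WwNnGgCc grid (16·16=256): WwNNGGCC=2 WwNNGGCc=4 WwNNGGcc=2 WwNNGgCC=4 WwNNGgCc=8 WwNNGgcc=4 WwNNggCC=2 WwNNggCc=4 WwNNggcc=2 WwNnGGCC=4 WwNnGGCc=8 WwNnGGcc=4 WwNnGgCC=8 WwNnGgCc=16 WwNnGgcc=8 WwNnggCC=4 WwNnggCc=8 WwNnggcc=4 WwnnGGCC=2 WwnnGGCc=4 WwnnGGcc=2 WwnnGgCC=4 WwnnGgCc=8 WwnnGgcc=4 WwnnggCC=2 WwnnggCc=4 Wwnnggcc=2 wwNNGGCC=2 wwNNGGCc=4 wwNNGGcc=2 wwNNGgCC=4 wwNNGgCc=8 wwNNGgcc=4 wwNNggCC=2 wwNNggCc=4 wwNNggcc=2 wwNnGGCC=4 wwNnGGCc=8 wwNnGGcc=4 wwNnGgCC=8 wwNnGgCc=16 wwNnGgcc=8 wwNnggCC=4 wwNnggCc=8 wwNnggcc=4 wwnnGGCC=2 wwnnGGCc=4 wwnnGGcc=2 wwnnGgCC=4 wwnnGgCc=8 wwnnGgcc=4 wwnnggCC=2 wwnnggCc=4 wwnnggcc=2
ww N_ G_ C_ hits 54/256; gcd=2; 54÷2/256÷2 = 27/128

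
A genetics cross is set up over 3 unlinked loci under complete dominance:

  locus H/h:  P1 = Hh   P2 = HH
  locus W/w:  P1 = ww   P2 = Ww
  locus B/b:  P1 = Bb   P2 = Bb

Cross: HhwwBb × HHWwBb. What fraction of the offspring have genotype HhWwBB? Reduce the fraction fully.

P(HhWwBB) = 1/16

HhwwBb gametes: HwB×2, Hwb×2, hwB×2, hwb×2
HHWwBb gametes: HWB×2, HWb×2, HwB×2, Hwb×2
HhwwBb×HHWwBb grid (8·8=64): HHWwBB=4 HHWwBb=8 HHWwbb=4 HHwwBB=4 HHwwBb=8 HHwwbb=4 HhWwBB=4 HhWwBb=8 HhWwbb=4 HhwwBB=4 HhwwBb=8 Hhwwbb=4
HhWwBB hits 4/64; gcd=4; 4÷4/64÷4 = 1/16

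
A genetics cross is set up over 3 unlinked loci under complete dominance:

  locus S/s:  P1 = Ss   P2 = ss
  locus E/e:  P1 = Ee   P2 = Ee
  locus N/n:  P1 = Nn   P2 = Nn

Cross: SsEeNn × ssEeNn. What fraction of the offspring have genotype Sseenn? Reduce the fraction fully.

P(Sseenn) = 1/32

SsEeNn gametes: SEN×1, SEn×1, SeN×1, Sen×1, sEN×1, sEn×1, seN×1, sen×1
ssEeNn gametes: sEN×2, sEn×2, seN×2, sen×2
SsEeNn×ssEeNn grid (8·8=64): SsEENN=2 SsEENn=4 SsEEnn=2 SsEeNN=4 SsEeNn=8 SsEenn=4 SseeNN=2 SseeNn=4 Sseenn=2 ssEENN=2 ssEENn=4 ssEEnn=2 ssEeNN=4 ssEeNn=8 ssEenn=4 sseeNN=2 sseeNn=4 sseenn=2
Sseenn hits 2/64; gcd=2; 2÷2/64÷2 = 1/32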